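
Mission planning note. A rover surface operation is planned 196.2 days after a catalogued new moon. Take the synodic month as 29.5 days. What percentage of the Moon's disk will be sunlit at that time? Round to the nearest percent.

79%

196.2 d spans 6 complete synodic months (6 × 29.5 = 177.00 d) plus 19.20 d.
The Moon has covered 19.20/29.5 of its cycle, so θ ≈ 360° × 19.20/29.5 = 234.3°.
Illuminated fraction = (1 − cos 234.3°)/2 = (1 − (-0.583))/2 ≈ 0.792, so 79%.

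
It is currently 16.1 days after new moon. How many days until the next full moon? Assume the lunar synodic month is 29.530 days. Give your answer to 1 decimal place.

28.2 days

Full moon occurs at elongation 180°, i.e. at age 29.530 × 180/360 = 14.765 d.
This lunation's full moon (14.765 d) has passed, so add one period: 44.295 − 16.1 = 28.195 days.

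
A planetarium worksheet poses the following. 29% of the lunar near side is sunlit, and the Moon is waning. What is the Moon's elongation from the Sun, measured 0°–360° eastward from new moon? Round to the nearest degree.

295°

From f = (1 − cos θ)/2: cos θ = 1 − 2×0.29 = 0.420; arccos → 65.2°.
Waning ⇒ past full, so θ = 360° − 65.2° = 294.8°.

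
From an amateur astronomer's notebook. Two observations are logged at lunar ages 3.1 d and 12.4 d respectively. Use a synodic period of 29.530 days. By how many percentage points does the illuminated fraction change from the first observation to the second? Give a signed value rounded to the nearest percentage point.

θ₁ = 360° × 3.1/29.530 = 37.8°, f₁ = (1 − cos θ₁)/2 = 0.105.
θ₂ = 360° × 12.4/29.530 = 151.2°, f₂ = (1 − cos θ₂)/2 = 0.938.
Change = f₂ − f₁ = +0.833 → +83 percentage points.

+83 pp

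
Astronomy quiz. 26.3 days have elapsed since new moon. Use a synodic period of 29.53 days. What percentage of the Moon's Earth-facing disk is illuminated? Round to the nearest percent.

The Moon has covered 26.3/29.53 of its cycle, so θ ≈ 360° × 26.3/29.53 = 320.6°.
With cos θ = 0.773, the lit fraction is (1 − 0.773)/2 ≈ 0.114, so 11%.

11%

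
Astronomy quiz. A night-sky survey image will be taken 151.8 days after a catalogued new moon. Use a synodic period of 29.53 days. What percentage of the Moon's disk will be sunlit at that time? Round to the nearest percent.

18%

Reduce mod P: 151.8 − 5×29.53 = 4.15 d into the current lunation.
Phase angle: θ = 360°·(4.15 d)/(29.53 d) = 50.6°.
cos 50.6° = 0.635, so f = (1 − 0.635)/2 = 0.183, so 18%.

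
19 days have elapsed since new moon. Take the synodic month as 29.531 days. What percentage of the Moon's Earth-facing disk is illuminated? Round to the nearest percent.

81%

Phase angle: θ = 360°·(19 d)/(29.531 d) = 231.6°.
cos 231.6° = (-0.621), so f = (1 − (-0.621))/2 = 0.810, so 81%.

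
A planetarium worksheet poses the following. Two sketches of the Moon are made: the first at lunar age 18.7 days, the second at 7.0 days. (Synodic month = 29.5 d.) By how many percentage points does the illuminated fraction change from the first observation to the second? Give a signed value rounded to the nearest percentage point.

-37 pp

First observation: θ = 360°·18.7/29.5 = 228.2°, so f = 0.833.
Second observation: θ = 85.4°, f = 0.460.
Δf = 0.460 − 0.833 = -0.373, i.e. -37 pp.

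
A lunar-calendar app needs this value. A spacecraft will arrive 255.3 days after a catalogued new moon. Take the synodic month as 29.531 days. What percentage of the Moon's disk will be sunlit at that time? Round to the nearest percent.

255.3 d spans 8 complete synodic months (8 × 29.531 = 236.25 d) plus 19.05 d.
Phase angle: θ = 360°·(19.05 d)/(29.531 d) = 232.3°.
Illuminated fraction = (1 − cos 232.3°)/2 = (1 − (-0.612))/2 ≈ 0.806, so 81%.

81%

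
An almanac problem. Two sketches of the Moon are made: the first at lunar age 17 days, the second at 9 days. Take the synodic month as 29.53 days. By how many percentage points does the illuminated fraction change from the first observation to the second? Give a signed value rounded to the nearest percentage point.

-28 percentage points

First observation: θ = 360°·17/29.53 = 207.2°, so f = 0.945.
Second observation: θ = 109.7°, f = 0.669.
Δf = 0.669 − 0.945 = -0.276, i.e. -28 pp.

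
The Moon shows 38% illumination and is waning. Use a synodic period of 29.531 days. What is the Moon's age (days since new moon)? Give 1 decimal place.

Invert f = (1 − cos θ)/2 to get cos θ = 1 − 2(0.38) = 0.240, hence θ₀ = arccos 0.240 = 76.1°.
Waning ⇒ past full, so θ = 360° − 76.1° = 283.9°.
Age = 29.531 × 283.9°/360° ≈ 23.29 days.

23.3 days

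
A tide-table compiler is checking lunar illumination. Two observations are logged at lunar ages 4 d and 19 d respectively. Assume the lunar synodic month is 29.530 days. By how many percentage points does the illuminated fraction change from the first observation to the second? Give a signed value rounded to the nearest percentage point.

+64 percentage points

First observation: θ = 360°·4/29.530 = 48.8°, so f = 0.170.
Second observation: θ = 231.6°, f = 0.810.
Δf = 0.810 − 0.170 = +0.640, i.e. +64 pp.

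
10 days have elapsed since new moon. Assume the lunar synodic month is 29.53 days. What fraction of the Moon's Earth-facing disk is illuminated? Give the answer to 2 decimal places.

0.76

Elongation θ = 360° × 10/29.53 ≈ 121.9°.
cos 121.9° = (-0.529), so f = (1 − (-0.529))/2 = 0.764.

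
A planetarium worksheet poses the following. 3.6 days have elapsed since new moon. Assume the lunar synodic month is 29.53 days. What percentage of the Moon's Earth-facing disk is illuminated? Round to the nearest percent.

Phase angle: θ = 360°·(3.6 d)/(29.53 d) = 43.9°.
Illuminated fraction = (1 − cos 43.9°)/2 = (1 − 0.721)/2 ≈ 0.140, so 14%.

14%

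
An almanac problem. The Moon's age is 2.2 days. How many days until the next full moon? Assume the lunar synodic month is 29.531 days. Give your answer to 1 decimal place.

12.6 days

Full moon is 0.5 of the way through the cycle: age 0.5 × 29.531 = 14.765 d.
So 12.566 days remain (14.765 − 2.2).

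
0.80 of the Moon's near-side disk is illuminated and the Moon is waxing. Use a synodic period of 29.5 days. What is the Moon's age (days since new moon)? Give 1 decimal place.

Invert f = (1 − cos θ)/2 to get cos θ = 1 − 2(0.80) = -0.600, hence θ₀ = arccos -0.600 = 126.9°.
The Moon is waxing (0°–180°), so θ = 126.9° directly.
Age = 29.5 × 126.9°/360° ≈ 10.40 days.

10.4 days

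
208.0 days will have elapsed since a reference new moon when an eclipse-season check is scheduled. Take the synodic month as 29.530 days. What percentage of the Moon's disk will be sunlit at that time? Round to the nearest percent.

2%

208.0 d spans 7 complete synodic months (7 × 29.530 = 206.71 d) plus 1.29 d.
The Moon has covered 1.29/29.530 of its cycle, so θ ≈ 360° × 1.29/29.530 = 15.7°.
cos 15.7° = 0.963, so f = (1 − 0.963)/2 = 0.019, so 2%.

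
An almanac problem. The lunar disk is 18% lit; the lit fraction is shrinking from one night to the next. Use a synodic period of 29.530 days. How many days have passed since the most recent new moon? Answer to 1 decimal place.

From f = (1 − cos θ)/2: cos θ = 1 − 2×0.18 = 0.640; arccos → 50.2°.
A waning Moon lies in 180°–360°, so θ = 360° − 50.2° = 309.8°.
Age = 29.530 × 309.8°/360° ≈ 25.41 days.

25.4 days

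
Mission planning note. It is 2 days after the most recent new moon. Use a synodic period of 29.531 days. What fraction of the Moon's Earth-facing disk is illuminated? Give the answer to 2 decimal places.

Phase angle: θ = 360°·(2 d)/(29.531 d) = 24.4°.
With cos θ = 0.911, the lit fraction is (1 − 0.911)/2 ≈ 0.045.

0.04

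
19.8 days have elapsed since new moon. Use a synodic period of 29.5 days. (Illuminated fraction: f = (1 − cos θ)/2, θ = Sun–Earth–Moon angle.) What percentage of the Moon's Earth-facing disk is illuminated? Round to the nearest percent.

Phase angle: θ = 360°·(19.8 d)/(29.5 d) = 241.6°.
Illuminated fraction = (1 − cos 241.6°)/2 = (1 − (-0.475))/2 ≈ 0.738, so 74%.

74%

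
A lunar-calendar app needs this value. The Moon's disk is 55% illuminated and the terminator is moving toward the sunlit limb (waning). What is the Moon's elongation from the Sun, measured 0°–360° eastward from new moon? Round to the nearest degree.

cos θ = 1 − 2f = -0.100, giving a principal value of 95.7°.
Waning ⇒ past full, so θ = 360° − 95.7° = 264.3°.

264°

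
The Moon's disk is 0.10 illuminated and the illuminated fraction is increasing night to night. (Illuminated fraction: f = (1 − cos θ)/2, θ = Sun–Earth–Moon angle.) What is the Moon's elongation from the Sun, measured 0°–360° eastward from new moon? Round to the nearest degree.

37°

From f = (1 − cos θ)/2: cos θ = 1 − 2×0.10 = 0.800; arccos → 36.9°.
Before full moon the principal value applies: θ = 36.9°.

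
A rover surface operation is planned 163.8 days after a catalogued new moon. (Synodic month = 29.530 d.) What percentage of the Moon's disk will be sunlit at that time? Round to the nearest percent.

163.8/29.530 = 5.547 lunations, so 5 complete cycles and 16.15 d into the next.
Phase angle: θ = 360°·(16.15 d)/(29.530 d) = 196.9°.
Illuminated fraction = (1 − cos 196.9°)/2 = (1 − (-0.957))/2 ≈ 0.978, so 98%.

98%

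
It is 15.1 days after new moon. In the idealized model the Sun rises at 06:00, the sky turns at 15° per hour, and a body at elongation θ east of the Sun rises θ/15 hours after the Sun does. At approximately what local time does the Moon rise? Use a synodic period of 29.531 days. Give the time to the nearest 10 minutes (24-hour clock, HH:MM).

Elongation θ = 360° × 15.1/29.531 ≈ 184.1°.
At 15° of sky rotation per hour, 184.1° corresponds to a 12.27 h lag.
06:00 + 12.272 h ≈ 18:16 → 18:20 to the nearest ten minutes.

18:20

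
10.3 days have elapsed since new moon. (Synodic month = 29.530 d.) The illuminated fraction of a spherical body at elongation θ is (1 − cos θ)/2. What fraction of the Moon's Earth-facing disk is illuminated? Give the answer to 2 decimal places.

The Moon has covered 10.3/29.530 of its cycle, so θ ≈ 360° × 10.3/29.530 = 125.6°.
cos 125.6° = (-0.582), so f = (1 − (-0.582))/2 = 0.791.

0.79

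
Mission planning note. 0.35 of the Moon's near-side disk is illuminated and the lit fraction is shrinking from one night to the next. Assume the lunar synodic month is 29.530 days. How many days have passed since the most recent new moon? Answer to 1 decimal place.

Invert f = (1 − cos θ)/2 to get cos θ = 1 − 2(0.35) = 0.300, hence θ₀ = arccos 0.300 = 72.5°.
Since the Moon is past full (waning), take the reflex angle: θ = 360° − 72.5° = 287.5°.
Age = 29.530 × 287.5°/360° ≈ 23.58 days.

23.6 days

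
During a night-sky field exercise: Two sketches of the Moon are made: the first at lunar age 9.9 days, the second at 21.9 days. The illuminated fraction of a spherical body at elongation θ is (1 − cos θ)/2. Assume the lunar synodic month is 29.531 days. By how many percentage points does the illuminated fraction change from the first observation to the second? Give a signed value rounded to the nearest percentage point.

-23 percentage points

θ₁ = 360° × 9.9/29.531 = 120.7°, f₁ = (1 − cos θ₁)/2 = 0.755.
θ₂ = 360° × 21.9/29.531 = 267.0°, f₂ = (1 − cos θ₂)/2 = 0.526.
Change = f₂ − f₁ = -0.229 → -23 percentage points.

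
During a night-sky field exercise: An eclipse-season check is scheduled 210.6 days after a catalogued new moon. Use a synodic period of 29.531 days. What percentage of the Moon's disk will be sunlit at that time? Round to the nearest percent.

16%

210.6/29.531 = 7.131 lunations, so 7 complete cycles and 3.88 d into the next.
Phase angle: θ = 360°·(3.88 d)/(29.531 d) = 47.3°.
Illuminated fraction = (1 − cos 47.3°)/2 = (1 − 0.678)/2 ≈ 0.161, so 16%.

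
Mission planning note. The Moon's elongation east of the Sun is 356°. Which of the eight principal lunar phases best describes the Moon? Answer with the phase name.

The new moon sector spans roughly -22°–22°; 356° falls inside it.

new moon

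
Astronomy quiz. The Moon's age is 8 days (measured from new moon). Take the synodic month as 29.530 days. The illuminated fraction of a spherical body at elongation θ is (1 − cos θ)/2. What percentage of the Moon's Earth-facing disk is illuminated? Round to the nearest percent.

57%

Phase angle: θ = 360°·(8 d)/(29.530 d) = 97.5°.
cos 97.5° = (-0.131), so f = (1 − (-0.131))/2 = 0.566, so 57%.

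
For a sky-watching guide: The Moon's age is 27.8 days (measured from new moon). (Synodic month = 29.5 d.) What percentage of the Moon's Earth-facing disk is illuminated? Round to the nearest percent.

3%

Elongation θ = 360° × 27.8/29.5 ≈ 339.3°.
With cos θ = 0.935, the lit fraction is (1 − 0.935)/2 ≈ 0.032, so 3%.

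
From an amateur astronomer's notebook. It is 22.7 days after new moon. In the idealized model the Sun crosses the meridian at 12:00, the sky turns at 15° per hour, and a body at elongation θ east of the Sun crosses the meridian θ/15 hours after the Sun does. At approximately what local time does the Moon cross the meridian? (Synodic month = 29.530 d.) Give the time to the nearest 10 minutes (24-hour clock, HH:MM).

06:30

Elongation θ = 360° × 22.7/29.530 ≈ 276.7°.
At 15° of sky rotation per hour, 276.7° corresponds to a 18.45 h lag.
12:00 + 18.449 h ≈ 06:27 → 06:30 to the nearest ten minutes.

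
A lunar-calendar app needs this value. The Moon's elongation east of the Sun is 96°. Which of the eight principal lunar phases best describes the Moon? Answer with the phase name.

first quarter

The first quarter sector spans roughly 68°–112°; 96° falls inside it.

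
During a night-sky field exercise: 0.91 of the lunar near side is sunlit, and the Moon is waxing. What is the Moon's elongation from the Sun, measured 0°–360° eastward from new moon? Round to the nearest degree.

145°

cos θ = 1 − 2f = -0.820, giving a principal value of 145.1°.
Before full moon the principal value applies: θ = 145.1°.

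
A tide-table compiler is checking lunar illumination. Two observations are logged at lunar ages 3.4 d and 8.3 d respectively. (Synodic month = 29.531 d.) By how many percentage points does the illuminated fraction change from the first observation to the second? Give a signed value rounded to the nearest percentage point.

+47 percentage points

First observation: θ = 360°·3.4/29.531 = 41.4°, so f = 0.125.
Second observation: θ = 101.2°, f = 0.597.
Δf = 0.597 − 0.125 = +0.472, i.e. +47 pp.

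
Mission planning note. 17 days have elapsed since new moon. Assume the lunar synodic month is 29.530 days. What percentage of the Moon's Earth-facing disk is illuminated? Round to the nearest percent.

Elongation θ = 360° × 17/29.530 ≈ 207.2°.
cos 207.2° = (-0.889), so f = (1 − (-0.889))/2 = 0.945, so 94%.

94%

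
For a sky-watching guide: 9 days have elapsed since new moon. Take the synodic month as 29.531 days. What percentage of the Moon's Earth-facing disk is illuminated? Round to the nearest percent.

The Moon has covered 9/29.531 of its cycle, so θ ≈ 360° × 9/29.531 = 109.7°.
Illuminated fraction = (1 − cos 109.7°)/2 = (1 − (-0.337))/2 ≈ 0.669, so 67%.

67%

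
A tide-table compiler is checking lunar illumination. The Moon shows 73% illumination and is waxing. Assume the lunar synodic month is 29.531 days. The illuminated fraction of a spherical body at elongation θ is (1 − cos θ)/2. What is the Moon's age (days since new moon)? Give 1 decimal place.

cos θ = 1 − 2f = -0.460, giving a principal value of 117.4°.
The Moon is waxing (0°–180°), so θ = 117.4° directly.
Age = 29.531 × 117.4°/360° ≈ 9.63 days.

9.6 days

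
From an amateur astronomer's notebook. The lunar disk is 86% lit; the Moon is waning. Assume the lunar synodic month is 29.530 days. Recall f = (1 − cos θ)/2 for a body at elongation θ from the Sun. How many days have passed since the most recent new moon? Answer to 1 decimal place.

18.4 days

cos θ = 1 − 2f = -0.720, giving a principal value of 136.1°.
Waning ⇒ past full, so θ = 360° − 136.1° = 223.9°.
At 360°/29.530 d per day, 223.9° corresponds to 18.37 days.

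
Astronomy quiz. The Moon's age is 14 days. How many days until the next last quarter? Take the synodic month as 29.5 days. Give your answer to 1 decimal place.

8.1 days

Last quarter occurs at elongation 270°, i.e. at age 29.5 × 270/360 = 22.125 d.
That is 22.125 − 14 = 8.125 days ahead.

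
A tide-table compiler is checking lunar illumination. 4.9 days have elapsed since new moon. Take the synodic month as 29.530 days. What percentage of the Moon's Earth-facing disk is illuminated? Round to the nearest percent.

25%

Phase angle: θ = 360°·(4.9 d)/(29.530 d) = 59.7°.
Illuminated fraction = (1 − cos 59.7°)/2 = (1 − 0.504)/2 ≈ 0.248, so 25%.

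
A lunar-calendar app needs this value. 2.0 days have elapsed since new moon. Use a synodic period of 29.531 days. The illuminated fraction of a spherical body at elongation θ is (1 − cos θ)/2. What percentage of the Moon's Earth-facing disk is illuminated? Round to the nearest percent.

4%

The Moon has covered 2.0/29.531 of its cycle, so θ ≈ 360° × 2.0/29.531 = 24.4°.
cos 24.4° = 0.911, so f = (1 − 0.911)/2 = 0.045, so 4%.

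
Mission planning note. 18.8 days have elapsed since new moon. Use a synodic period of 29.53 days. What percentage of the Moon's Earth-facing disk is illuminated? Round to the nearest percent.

83%

Phase angle: θ = 360°·(18.8 d)/(29.53 d) = 229.2°.
Illuminated fraction = (1 − cos 229.2°)/2 = (1 − (-0.654))/2 ≈ 0.827, so 83%.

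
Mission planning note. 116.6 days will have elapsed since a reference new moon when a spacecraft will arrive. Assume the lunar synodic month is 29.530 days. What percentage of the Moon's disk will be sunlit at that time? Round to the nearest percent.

116.6/29.530 = 3.949 lunations, so 3 complete cycles and 28.01 d into the next.
The Moon has covered 28.01/29.530 of its cycle, so θ ≈ 360° × 28.01/29.530 = 341.5°.
cos 341.5° = 0.948, so f = (1 − 0.948)/2 = 0.026, so 3%.

3%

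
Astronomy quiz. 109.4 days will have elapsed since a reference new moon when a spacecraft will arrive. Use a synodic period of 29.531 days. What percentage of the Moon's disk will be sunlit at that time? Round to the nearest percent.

Reduce mod P: 109.4 − 3×29.531 = 20.81 d into the current lunation.
Phase angle: θ = 360°·(20.81 d)/(29.531 d) = 253.6°.
Illuminated fraction = (1 − cos 253.6°)/2 = (1 − (-0.282))/2 ≈ 0.641, so 64%.

64%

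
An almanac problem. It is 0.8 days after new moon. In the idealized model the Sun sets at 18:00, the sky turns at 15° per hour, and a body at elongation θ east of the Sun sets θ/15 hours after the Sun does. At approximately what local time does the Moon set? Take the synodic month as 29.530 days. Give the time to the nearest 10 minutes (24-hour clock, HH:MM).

Phase angle: θ = 360°·(0.8 d)/(29.530 d) = 9.8°.
Delay after the Sun = 9.8° / (15°/h) ≈ 0.65 h.
18:00 + 0.650 h ≈ 18:39 → 18:40 to the nearest ten minutes.

18:40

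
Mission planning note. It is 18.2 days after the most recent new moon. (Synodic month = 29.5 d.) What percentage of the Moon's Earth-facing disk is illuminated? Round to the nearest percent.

Phase angle: θ = 360°·(18.2 d)/(29.5 d) = 222.1°.
Illuminated fraction = (1 − cos 222.1°)/2 = (1 − (-0.742))/2 ≈ 0.871, so 87%.

87%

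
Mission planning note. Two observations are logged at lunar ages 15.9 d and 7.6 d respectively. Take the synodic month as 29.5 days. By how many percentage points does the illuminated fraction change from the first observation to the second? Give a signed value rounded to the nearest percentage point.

-46 percentage points

First observation: θ = 360°·15.9/29.5 = 194.0°, so f = 0.985.
Second observation: θ = 92.7°, f = 0.524.
Δf = 0.524 − 0.985 = -0.461, i.e. -46 pp.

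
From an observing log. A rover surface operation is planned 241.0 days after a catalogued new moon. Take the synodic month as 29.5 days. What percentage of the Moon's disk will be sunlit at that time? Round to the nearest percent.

26%

241.0/29.5 = 8.169 lunations, so 8 complete cycles and 5.00 d into the next.
Phase angle: θ = 360°·(5.00 d)/(29.5 d) = 61.0°.
With cos θ = 0.485, the lit fraction is (1 − 0.485)/2 ≈ 0.258, so 26%.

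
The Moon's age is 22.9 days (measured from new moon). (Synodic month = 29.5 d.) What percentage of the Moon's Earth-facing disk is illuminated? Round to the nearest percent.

Elongation θ = 360° × 22.9/29.5 ≈ 279.5°.
With cos θ = 0.164, the lit fraction is (1 − 0.164)/2 ≈ 0.418, so 42%.

42%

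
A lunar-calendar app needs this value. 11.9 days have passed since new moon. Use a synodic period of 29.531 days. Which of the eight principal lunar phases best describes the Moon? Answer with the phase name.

waxing gibbous

At 11.9/29.531 of the cycle, θ ≈ 145° — the waxing gibbous range.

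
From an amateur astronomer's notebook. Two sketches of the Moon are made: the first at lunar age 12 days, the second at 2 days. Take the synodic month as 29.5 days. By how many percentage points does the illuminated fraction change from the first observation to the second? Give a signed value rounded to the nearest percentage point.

-87 pp

θ₁ = 360° × 12/29.5 = 146.4°, f₁ = (1 − cos θ₁)/2 = 0.917.
θ₂ = 360° × 2/29.5 = 24.4°, f₂ = (1 − cos θ₂)/2 = 0.045.
Change = f₂ − f₁ = -0.872 → -87 percentage points.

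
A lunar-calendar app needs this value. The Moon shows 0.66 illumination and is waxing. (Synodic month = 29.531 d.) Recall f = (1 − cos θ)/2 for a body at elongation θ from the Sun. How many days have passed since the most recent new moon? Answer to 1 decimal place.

8.9 days

Invert f = (1 − cos θ)/2 to get cos θ = 1 − 2(0.66) = -0.320, hence θ₀ = arccos -0.320 = 108.7°.
The Moon is waxing (0°–180°), so θ = 108.7° directly.
That fraction of the synodic month is 108.7/360 × 29.531 d ≈ 8.91 d.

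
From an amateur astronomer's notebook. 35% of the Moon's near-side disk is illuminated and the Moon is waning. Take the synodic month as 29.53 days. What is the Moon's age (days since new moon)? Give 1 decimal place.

From f = (1 − cos θ)/2: cos θ = 1 − 2×0.35 = 0.300; arccos → 72.5°.
A waning Moon lies in 180°–360°, so θ = 360° − 72.5° = 287.5°.
At 360°/29.53 d per day, 287.5° corresponds to 23.58 days.

23.6 days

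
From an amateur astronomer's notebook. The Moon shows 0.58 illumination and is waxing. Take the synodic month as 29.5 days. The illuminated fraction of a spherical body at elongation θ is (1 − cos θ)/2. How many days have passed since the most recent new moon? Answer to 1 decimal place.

cos θ = 1 − 2f = -0.160, giving a principal value of 99.2°.
Before full moon the principal value applies: θ = 99.2°.
That fraction of the synodic month is 99.2/360 × 29.5 d ≈ 8.13 d.

8.1 days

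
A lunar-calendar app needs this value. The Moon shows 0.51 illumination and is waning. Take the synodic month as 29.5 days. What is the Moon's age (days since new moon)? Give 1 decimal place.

From f = (1 − cos θ)/2: cos θ = 1 − 2×0.51 = -0.020; arccos → 91.1°.
Waning ⇒ past full, so θ = 360° − 91.1° = 268.9°.
Age = 29.5 × 268.9°/360° ≈ 22.03 days.

22.0 days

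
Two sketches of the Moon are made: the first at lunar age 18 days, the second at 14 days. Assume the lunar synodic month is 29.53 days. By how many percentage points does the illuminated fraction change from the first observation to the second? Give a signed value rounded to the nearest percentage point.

+11 pp

First observation: θ = 360°·18/29.53 = 219.4°, so f = 0.886.
Second observation: θ = 170.7°, f = 0.993.
Δf = 0.993 − 0.886 = +0.107, i.e. +11 pp.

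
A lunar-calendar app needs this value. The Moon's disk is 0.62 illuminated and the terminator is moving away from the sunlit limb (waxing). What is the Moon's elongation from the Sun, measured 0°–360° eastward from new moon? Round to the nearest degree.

Invert f = (1 − cos θ)/2 to get cos θ = 1 − 2(0.62) = -0.240, hence θ₀ = arccos -0.240 = 103.9°.
Waxing ⇒ before full, so θ = 103.9°.

104°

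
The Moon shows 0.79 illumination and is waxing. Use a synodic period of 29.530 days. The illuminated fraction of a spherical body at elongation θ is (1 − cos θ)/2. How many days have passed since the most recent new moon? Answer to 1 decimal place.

10.3 days

From f = (1 − cos θ)/2: cos θ = 1 − 2×0.79 = -0.580; arccos → 125.5°.
Waxing ⇒ before full, so θ = 125.5°.
That fraction of the synodic month is 125.5/360 × 29.530 d ≈ 10.29 d.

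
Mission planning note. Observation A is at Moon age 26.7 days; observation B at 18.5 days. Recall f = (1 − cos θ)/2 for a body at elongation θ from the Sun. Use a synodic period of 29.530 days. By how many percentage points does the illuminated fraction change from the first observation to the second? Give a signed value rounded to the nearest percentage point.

First observation: θ = 360°·26.7/29.530 = 325.5°, so f = 0.088.
Second observation: θ = 225.5°, f = 0.850.
Δf = 0.850 − 0.088 = +0.762, i.e. +76 pp.

+76 percentage points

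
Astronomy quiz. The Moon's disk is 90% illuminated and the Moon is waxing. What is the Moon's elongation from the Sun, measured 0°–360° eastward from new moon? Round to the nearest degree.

143°

cos θ = 1 − 2f = -0.800, giving a principal value of 143.1°.
Before full moon the principal value applies: θ = 143.1°.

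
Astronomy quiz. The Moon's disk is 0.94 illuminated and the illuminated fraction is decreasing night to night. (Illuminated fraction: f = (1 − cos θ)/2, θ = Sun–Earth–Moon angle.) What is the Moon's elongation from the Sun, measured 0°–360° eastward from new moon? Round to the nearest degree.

From f = (1 − cos θ)/2: cos θ = 1 − 2×0.94 = -0.880; arccos → 151.6°.
Since the Moon is past full (waning), take the reflex angle: θ = 360° − 151.6° = 208.4°.

208°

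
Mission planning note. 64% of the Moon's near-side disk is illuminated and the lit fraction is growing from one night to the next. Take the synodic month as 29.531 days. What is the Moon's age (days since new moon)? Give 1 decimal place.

cos θ = 1 − 2f = -0.280, giving a principal value of 106.3°.
Waxing ⇒ before full, so θ = 106.3°.
Age = 29.531 × 106.3°/360° ≈ 8.72 days.

8.7 days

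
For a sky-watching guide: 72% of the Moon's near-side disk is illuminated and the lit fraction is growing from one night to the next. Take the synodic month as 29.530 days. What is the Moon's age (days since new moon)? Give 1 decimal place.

From f = (1 − cos θ)/2: cos θ = 1 − 2×0.72 = -0.440; arccos → 116.1°.
Before full moon the principal value applies: θ = 116.1°.
That fraction of the synodic month is 116.1/360 × 29.530 d ≈ 9.52 d.

9.5 days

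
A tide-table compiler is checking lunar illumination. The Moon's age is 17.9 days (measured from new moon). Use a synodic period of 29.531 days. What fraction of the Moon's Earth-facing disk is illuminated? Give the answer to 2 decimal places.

Phase angle: θ = 360°·(17.9 d)/(29.531 d) = 218.2°.
With cos θ = (-0.786), the lit fraction is (1 − (-0.786))/2 ≈ 0.893.

0.89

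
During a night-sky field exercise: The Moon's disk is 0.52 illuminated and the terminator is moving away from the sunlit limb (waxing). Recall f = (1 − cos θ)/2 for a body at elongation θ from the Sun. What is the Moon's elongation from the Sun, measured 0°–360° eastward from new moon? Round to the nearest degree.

From f = (1 − cos θ)/2: cos θ = 1 − 2×0.52 = -0.040; arccos → 92.3°.
Waxing ⇒ before full, so θ = 92.3°.

92°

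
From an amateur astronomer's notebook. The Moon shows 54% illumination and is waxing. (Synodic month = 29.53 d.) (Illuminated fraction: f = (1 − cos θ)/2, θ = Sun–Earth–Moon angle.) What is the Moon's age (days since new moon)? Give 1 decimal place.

7.8 days

cos θ = 1 − 2f = -0.080, giving a principal value of 94.6°.
Before full moon the principal value applies: θ = 94.6°.
Age = 29.53 × 94.6°/360° ≈ 7.76 days.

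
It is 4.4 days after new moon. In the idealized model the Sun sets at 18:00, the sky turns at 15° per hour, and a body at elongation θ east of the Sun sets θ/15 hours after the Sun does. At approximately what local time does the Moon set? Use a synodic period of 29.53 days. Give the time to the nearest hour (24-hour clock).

Phase angle: θ = 360°·(4.4 d)/(29.53 d) = 53.6°.
At 15° of sky rotation per hour, 53.6° corresponds to a 3.58 h lag.
18:00 + 3.58 h ≈ 21:35 → 22:00 to the nearest hour.

22:00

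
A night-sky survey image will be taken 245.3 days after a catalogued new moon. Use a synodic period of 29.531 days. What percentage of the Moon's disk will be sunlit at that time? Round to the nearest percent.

67%

245.3/29.531 = 8.307 lunations, so 8 complete cycles and 9.05 d into the next.
Phase angle: θ = 360°·(9.05 d)/(29.531 d) = 110.3°.
Illuminated fraction = (1 − cos 110.3°)/2 = (1 − (-0.348))/2 ≈ 0.674, so 67%.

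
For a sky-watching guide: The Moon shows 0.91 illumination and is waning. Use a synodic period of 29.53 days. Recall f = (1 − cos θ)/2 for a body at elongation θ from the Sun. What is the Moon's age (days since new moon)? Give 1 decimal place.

17.6 days

From f = (1 − cos θ)/2: cos θ = 1 − 2×0.91 = -0.820; arccos → 145.1°.
Waning ⇒ past full, so θ = 360° − 145.1° = 214.9°.
That fraction of the synodic month is 214.9/360 × 29.53 d ≈ 17.63 d.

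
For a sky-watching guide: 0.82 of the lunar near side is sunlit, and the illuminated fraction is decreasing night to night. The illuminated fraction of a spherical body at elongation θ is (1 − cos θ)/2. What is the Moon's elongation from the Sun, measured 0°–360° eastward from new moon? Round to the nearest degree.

cos θ = 1 − 2f = -0.640, giving a principal value of 129.8°.
Waning ⇒ past full, so θ = 360° − 129.8° = 230.2°.

230°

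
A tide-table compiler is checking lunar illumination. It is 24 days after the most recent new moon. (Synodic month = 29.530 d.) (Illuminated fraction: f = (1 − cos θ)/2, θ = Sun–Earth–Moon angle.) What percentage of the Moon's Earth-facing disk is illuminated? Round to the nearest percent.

31%

Elongation θ = 360° × 24/29.530 ≈ 292.6°.
With cos θ = 0.384, the lit fraction is (1 − 0.384)/2 ≈ 0.308, so 31%.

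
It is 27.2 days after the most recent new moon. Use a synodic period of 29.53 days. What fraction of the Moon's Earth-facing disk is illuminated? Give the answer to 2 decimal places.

Phase angle: θ = 360°·(27.2 d)/(29.53 d) = 331.6°.
Illuminated fraction = (1 − cos 331.6°)/2 = (1 − 0.880)/2 ≈ 0.060.

0.06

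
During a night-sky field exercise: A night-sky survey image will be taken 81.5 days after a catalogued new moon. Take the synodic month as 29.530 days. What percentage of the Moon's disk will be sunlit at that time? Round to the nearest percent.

81.5/29.530 = 2.760 lunations, so 2 complete cycles and 22.44 d into the next.
Phase angle: θ = 360°·(22.44 d)/(29.530 d) = 273.6°.
With cos θ = 0.062, the lit fraction is (1 − 0.062)/2 ≈ 0.469, so 47%.

47%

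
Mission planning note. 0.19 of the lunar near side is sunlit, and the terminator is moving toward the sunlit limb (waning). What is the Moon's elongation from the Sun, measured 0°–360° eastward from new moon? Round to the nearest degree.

308°

From f = (1 − cos θ)/2: cos θ = 1 − 2×0.19 = 0.620; arccos → 51.7°.
Waning ⇒ past full, so θ = 360° − 51.7° = 308.3°.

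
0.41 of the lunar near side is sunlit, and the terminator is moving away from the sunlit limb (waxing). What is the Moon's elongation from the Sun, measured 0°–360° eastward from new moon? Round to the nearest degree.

cos θ = 1 − 2f = 0.180, giving a principal value of 79.6°.
The Moon is waxing (0°–180°), so θ = 79.6° directly.

80°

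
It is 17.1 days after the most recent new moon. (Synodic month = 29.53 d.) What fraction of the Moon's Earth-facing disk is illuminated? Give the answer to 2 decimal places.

0.94

Elongation θ = 360° × 17.1/29.53 ≈ 208.5°.
With cos θ = (-0.879), the lit fraction is (1 − (-0.879))/2 ≈ 0.940.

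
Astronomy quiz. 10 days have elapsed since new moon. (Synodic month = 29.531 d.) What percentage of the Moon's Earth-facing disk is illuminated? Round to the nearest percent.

Phase angle: θ = 360°·(10 d)/(29.531 d) = 121.9°.
Illuminated fraction = (1 − cos 121.9°)/2 = (1 − (-0.529))/2 ≈ 0.764, so 76%.

76%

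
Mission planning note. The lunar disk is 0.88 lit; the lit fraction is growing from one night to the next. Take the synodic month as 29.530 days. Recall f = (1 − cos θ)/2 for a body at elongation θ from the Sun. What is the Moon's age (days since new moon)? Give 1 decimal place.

11.4 days

From f = (1 − cos θ)/2: cos θ = 1 − 2×0.88 = -0.760; arccos → 139.5°.
Waxing ⇒ before full, so θ = 139.5°.
Age = 29.530 × 139.5°/360° ≈ 11.44 days.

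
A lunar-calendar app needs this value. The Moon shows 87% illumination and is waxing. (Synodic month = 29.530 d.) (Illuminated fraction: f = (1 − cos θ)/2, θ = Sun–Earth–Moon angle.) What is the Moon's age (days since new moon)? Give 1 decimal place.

11.3 days

Invert f = (1 − cos θ)/2 to get cos θ = 1 − 2(0.87) = -0.740, hence θ₀ = arccos -0.740 = 137.7°.
Waxing ⇒ before full, so θ = 137.7°.
At 360°/29.530 d per day, 137.7° corresponds to 11.30 days.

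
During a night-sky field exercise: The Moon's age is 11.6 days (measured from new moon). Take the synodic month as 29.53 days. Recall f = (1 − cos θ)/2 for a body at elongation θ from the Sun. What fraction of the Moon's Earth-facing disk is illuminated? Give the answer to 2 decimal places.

The Moon has covered 11.6/29.53 of its cycle, so θ ≈ 360° × 11.6/29.53 = 141.4°.
cos 141.4° = (-0.782), so f = (1 − (-0.782))/2 = 0.891.

0.89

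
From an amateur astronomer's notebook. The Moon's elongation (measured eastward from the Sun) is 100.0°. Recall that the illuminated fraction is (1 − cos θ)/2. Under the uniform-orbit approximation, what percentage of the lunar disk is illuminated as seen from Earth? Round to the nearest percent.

59%

Half-versine of 100.0°: (1 − (-0.174))/2 = 0.587, i.e. 59%.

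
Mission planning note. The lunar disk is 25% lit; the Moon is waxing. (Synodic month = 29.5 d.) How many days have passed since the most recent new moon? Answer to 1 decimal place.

4.9 days

Invert f = (1 − cos θ)/2 to get cos θ = 1 − 2(0.25) = 0.500, hence θ₀ = arccos 0.500 = 60.0°.
Before full moon the principal value applies: θ = 60.0°.
At 360°/29.5 d per day, 60.0° corresponds to 4.92 days.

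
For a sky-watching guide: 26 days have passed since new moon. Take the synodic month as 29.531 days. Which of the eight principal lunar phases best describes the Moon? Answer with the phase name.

θ ≈ 360° × 26/29.531 = 317°, which falls in the waning crescent sector.

waning crescent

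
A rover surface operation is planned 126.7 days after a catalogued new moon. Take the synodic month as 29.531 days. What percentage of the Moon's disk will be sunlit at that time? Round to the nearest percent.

Reduce mod P: 126.7 − 4×29.531 = 8.58 d into the current lunation.
Phase angle: θ = 360°·(8.58 d)/(29.531 d) = 104.5°.
With cos θ = (-0.251), the lit fraction is (1 − (-0.251))/2 ≈ 0.626, so 63%.

63%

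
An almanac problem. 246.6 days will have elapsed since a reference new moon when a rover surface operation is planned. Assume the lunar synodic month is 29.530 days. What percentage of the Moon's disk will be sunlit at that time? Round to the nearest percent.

246.6/29.530 = 8.351 lunations, so 8 complete cycles and 10.36 d into the next.
Phase angle: θ = 360°·(10.36 d)/(29.530 d) = 126.3°.
Illuminated fraction = (1 − cos 126.3°)/2 = (1 − (-0.592))/2 ≈ 0.796, so 80%.

80%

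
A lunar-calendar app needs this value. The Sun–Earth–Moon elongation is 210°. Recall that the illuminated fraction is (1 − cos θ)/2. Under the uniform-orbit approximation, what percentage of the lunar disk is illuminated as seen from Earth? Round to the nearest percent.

cos 210° = (-0.866), so f = (1 − (-0.866))/2 = 0.933, i.e. 93%.

93%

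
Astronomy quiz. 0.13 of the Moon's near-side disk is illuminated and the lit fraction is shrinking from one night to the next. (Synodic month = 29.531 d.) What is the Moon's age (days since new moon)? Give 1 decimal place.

cos θ = 1 − 2f = 0.740, giving a principal value of 42.3°.
Waning ⇒ past full, so θ = 360° − 42.3° = 317.7°.
At 360°/29.531 d per day, 317.7° corresponds to 26.06 days.

26.1 days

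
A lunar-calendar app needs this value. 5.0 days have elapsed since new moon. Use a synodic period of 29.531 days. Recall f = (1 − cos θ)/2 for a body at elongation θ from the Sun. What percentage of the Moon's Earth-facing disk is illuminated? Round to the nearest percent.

Phase angle: θ = 360°·(5.0 d)/(29.531 d) = 61.0°.
With cos θ = 0.486, the lit fraction is (1 − 0.486)/2 ≈ 0.257, so 26%.

26%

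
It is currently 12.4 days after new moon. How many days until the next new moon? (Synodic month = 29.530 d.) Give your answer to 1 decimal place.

One full lunation from the last new moon is 29.530 d; remaining = 29.530 − 12.4 = 17.130 d.

17.1 days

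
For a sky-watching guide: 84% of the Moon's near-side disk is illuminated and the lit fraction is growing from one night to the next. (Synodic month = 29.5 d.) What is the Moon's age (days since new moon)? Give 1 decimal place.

10.9 days

From f = (1 − cos θ)/2: cos θ = 1 − 2×0.84 = -0.680; arccos → 132.8°.
Before full moon the principal value applies: θ = 132.8°.
That fraction of the synodic month is 132.8/360 × 29.5 d ≈ 10.89 d.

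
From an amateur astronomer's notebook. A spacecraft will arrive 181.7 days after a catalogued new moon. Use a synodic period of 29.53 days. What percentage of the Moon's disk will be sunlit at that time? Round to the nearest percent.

21%

181.7 d spans 6 complete synodic months (6 × 29.53 = 177.18 d) plus 4.52 d.
Elongation θ = 360° × 4.52/29.53 ≈ 55.1°.
Illuminated fraction = (1 − cos 55.1°)/2 = (1 − 0.572)/2 ≈ 0.214, so 21%.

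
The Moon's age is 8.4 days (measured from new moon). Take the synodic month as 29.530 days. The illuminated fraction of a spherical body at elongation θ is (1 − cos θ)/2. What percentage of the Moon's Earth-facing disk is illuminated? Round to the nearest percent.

61%

The Moon has covered 8.4/29.530 of its cycle, so θ ≈ 360° × 8.4/29.530 = 102.4°.
With cos θ = (-0.215), the lit fraction is (1 − (-0.215))/2 ≈ 0.607, so 61%.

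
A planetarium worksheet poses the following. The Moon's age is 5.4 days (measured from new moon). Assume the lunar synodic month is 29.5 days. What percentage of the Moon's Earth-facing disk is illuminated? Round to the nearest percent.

30%

Phase angle: θ = 360°·(5.4 d)/(29.5 d) = 65.9°.
Illuminated fraction = (1 − cos 65.9°)/2 = (1 − 0.408)/2 ≈ 0.296, so 30%.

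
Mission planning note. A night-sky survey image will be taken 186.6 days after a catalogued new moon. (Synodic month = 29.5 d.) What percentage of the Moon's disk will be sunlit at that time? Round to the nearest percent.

73%

Reduce mod P: 186.6 − 6×29.5 = 9.60 d into the current lunation.
Phase angle: θ = 360°·(9.60 d)/(29.5 d) = 117.2°.
With cos θ = (-0.456), the lit fraction is (1 − (-0.456))/2 ≈ 0.728, so 73%.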